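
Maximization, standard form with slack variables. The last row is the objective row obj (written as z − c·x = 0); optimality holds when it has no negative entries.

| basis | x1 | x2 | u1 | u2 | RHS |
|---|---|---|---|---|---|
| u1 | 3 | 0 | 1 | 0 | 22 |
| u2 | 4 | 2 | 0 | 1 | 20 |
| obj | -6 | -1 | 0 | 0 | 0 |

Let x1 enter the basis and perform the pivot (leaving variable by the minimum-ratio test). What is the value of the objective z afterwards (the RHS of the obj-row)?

Ratio test on column x1 — row 1: 22/3 = 22/3; row 2: 20/4 = 5. Minimum is 5 at row 2 (u2 leaves); pivot element 4.
Pivot on row 2; the obj-row RHS becomes 0 − (-6)·5 = 30.

30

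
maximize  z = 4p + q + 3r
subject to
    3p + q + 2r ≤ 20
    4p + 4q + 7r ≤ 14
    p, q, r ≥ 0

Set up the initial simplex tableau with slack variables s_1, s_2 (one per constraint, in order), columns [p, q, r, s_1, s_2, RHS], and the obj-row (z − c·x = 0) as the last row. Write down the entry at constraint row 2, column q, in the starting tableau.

4

Constraint 2 has coefficient 4 on q.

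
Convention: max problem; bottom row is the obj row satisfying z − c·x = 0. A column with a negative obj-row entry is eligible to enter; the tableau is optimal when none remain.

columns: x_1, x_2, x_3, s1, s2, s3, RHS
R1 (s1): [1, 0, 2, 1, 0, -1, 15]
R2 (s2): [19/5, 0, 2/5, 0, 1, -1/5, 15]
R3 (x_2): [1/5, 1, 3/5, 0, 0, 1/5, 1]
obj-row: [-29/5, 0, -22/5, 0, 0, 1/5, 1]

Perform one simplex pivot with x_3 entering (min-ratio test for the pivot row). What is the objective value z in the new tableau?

Ratio test on column x_3 — row 1: 15/2 = 15/2; row 2: 15/(2/5) = 75/2; row 3: 1/(3/5) = 5/3. Minimum is 5/3 at row 3 (x_2 leaves); pivot element 3/5.
Pivot on row 3; the obj-row RHS becomes 1 − (-22/5)·(5/3) = 25/3.

25/3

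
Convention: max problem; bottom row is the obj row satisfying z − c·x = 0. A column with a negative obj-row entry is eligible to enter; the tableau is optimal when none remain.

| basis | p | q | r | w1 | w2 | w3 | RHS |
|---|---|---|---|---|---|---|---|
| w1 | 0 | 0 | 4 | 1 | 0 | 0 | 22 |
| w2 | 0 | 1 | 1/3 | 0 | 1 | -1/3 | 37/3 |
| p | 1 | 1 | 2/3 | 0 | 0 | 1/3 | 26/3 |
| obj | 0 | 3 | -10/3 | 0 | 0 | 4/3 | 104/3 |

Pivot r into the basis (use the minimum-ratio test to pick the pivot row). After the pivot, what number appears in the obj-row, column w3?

Ratio test on column r — row 1: 22/4 = 11/2; row 2: (37/3)/(1/3) = 37; row 3: (26/3)/(2/3) = 13. Minimum is 11/2 at row 1 (w1 leaves); pivot element 4.
Divide row 1 by 4; eliminate column r from the other rows.
obj-row update in column w3: 4/3 − (-10/3)·0 = 4/3.

4/3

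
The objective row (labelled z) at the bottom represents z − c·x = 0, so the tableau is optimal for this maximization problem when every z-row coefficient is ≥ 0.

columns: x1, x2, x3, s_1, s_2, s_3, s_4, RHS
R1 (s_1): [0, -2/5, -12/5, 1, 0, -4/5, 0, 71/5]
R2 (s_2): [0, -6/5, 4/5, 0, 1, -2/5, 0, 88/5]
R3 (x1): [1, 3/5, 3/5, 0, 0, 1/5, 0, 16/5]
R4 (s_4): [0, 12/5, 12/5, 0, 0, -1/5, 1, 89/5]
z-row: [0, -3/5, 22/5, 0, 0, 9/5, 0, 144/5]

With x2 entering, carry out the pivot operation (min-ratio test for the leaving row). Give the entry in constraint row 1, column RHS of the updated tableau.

Ratio test on column x2 — row 1: entry -2/5 ≤ 0; row 2: entry -6/5 ≤ 0; row 3: (16/5)/(3/5) = 16/3; row 4: (89/5)/(12/5) = 89/12. Minimum is 16/3 at row 3 (x1 leaves); pivot element 3/5.
Divide row 3 by 3/5; eliminate column x2 from the other rows.
Row 1 update in column RHS: 71/5 − (-2/5)·(16/3) = 49/3.

49/3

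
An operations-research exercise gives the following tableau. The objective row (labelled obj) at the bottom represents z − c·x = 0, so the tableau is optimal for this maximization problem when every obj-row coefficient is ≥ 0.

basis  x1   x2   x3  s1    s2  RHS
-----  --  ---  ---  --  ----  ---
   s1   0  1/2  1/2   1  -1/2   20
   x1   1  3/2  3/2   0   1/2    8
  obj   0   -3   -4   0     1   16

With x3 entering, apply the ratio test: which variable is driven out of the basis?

x1

Column x3 entries and ratios — s1: 20/(1/2) = 40; x1: 8/(3/2) = 16/3.
Smallest ratio is 16/3 in the row of x1, so x1 leaves.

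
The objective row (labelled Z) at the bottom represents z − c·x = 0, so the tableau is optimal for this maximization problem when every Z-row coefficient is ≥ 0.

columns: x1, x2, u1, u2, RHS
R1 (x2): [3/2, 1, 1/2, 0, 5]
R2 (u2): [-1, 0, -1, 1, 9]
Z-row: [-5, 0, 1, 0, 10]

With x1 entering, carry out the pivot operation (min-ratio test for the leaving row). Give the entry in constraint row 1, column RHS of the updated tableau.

Ratio test on column x1 — row 1: 5/(3/2) = 10/3; row 2: entry -1 ≤ 0. Minimum is 10/3 at row 1 (x2 leaves); pivot element 3/2.
Divide row 1 by 3/2; eliminate column x1 from the other rows.
In the new row 1, the RHS entry is the old entry divided by the pivot: 5/(3/2) = 10/3.

10/3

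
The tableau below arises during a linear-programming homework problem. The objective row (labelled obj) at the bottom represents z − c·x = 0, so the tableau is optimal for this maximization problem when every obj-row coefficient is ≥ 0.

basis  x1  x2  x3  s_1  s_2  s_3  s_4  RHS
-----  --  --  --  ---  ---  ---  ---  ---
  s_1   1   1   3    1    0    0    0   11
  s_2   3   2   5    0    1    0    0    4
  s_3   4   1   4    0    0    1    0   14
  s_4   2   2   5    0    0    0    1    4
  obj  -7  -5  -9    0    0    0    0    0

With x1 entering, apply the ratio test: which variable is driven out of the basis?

Column x1 entries and ratios — s_1: 11/1 = 11; s_2: 4/3 = 4/3; s_3: 14/4 = 7/2; s_4: 4/2 = 2.
Smallest ratio is 4/3 in the row of s_2, so s_2 leaves.

s_2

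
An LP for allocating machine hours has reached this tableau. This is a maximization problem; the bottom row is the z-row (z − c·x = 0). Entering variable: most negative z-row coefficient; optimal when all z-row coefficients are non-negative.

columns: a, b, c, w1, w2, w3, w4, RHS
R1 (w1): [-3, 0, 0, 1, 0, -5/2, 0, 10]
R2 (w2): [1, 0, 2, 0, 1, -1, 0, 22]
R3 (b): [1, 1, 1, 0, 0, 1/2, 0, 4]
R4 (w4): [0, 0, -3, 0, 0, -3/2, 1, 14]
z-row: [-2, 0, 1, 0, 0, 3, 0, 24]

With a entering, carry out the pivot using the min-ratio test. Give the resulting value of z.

Ratio test on column a — row 1: entry -3 ≤ 0; row 2: 22/1 = 22; row 3: 4/1 = 4; row 4: entry 0 ≤ 0. Minimum is 4 at row 3 (b leaves); pivot element 1.
Pivot on row 3; the z-row RHS becomes 24 − (-2)·4 = 32.

32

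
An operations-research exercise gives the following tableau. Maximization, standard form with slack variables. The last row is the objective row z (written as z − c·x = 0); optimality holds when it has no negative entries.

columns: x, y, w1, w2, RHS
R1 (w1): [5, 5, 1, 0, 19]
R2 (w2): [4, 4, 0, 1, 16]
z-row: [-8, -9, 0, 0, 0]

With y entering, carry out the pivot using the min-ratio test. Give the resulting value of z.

171/5

Ratio test on column y — row 1: 19/5 = 19/5; row 2: 16/4 = 4. Minimum is 19/5 at row 1 (w1 leaves); pivot element 5.
Pivot on row 1; the z-row RHS becomes 0 − (-9)·(19/5) = 171/5.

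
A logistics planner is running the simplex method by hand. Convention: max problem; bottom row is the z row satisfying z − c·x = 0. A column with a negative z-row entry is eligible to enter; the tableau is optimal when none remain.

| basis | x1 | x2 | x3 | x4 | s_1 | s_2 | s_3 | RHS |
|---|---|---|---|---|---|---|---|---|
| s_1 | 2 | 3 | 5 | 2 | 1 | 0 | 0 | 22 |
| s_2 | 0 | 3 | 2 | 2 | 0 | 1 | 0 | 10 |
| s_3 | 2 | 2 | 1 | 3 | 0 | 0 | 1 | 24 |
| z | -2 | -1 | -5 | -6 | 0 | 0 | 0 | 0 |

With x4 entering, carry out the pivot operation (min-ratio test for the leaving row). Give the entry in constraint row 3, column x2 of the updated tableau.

-5/2

Ratio test on column x4 — row 1: 22/2 = 11; row 2: 10/2 = 5; row 3: 24/3 = 8. Minimum is 5 at row 2 (s_2 leaves); pivot element 2.
Divide row 2 by 2; eliminate column x4 from the other rows.
Row 3 update in column x2: 2 − 3·(3/2) = -5/2.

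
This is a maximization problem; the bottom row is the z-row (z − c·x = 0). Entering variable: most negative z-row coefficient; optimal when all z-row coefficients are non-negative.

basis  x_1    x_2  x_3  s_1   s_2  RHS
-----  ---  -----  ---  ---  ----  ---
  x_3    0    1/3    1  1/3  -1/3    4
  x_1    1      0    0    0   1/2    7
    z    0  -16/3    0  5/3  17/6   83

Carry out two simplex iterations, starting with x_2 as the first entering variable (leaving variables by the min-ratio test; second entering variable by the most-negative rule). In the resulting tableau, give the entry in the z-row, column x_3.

Ratio test on column x_2 — row 1: 4/(1/3) = 12; row 2: entry 0 ≤ 0. Minimum is 12 at row 1 (x_3 leaves); pivot element 1/3.
Divide row 1 by 1/3; eliminate column x_2 from the other rows.
Second iteration: most negative z-row entry is -5/2 in column s_2, so s_2 enters.
Ratio test on column s_2 — row 1: entry -1 ≤ 0; row 2: 7/(1/2) = 14. Minimum is 14 at row 2 (x_1 leaves); pivot element 1/2.
Divide row 2 by 1/2; eliminate column s_2 from the other rows.
After both pivots, the entry at the z-row, column x_3 is 16.

16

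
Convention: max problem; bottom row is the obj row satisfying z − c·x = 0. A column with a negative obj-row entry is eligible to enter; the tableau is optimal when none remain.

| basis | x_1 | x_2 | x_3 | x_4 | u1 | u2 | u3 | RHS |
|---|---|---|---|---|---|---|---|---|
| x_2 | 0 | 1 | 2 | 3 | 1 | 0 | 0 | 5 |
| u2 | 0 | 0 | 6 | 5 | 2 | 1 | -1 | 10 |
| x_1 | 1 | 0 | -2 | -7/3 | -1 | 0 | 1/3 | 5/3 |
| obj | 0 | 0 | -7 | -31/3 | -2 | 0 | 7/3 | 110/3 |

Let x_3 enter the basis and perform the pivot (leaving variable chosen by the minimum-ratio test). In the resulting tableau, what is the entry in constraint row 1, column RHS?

Ratio test on column x_3 — row 1: 5/2 = 5/2; row 2: 10/6 = 5/3; row 3: entry -2 ≤ 0. Minimum is 5/3 at row 2 (u2 leaves); pivot element 6.
Divide row 2 by 6; eliminate column x_3 from the other rows.
Row 1 update in column RHS: 5 − 2·(5/3) = 5/3.

5/3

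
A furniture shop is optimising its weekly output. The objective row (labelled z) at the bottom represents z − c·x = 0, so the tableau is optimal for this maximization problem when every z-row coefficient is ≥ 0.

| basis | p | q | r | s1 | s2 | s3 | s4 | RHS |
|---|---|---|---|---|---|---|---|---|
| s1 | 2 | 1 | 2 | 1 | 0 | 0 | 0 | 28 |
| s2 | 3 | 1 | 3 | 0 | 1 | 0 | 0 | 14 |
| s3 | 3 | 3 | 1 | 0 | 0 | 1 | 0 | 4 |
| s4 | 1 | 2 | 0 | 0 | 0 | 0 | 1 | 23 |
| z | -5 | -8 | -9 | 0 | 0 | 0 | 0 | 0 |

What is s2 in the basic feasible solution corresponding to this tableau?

14

s2 is basic (row 2); its value is the RHS of that row, 14.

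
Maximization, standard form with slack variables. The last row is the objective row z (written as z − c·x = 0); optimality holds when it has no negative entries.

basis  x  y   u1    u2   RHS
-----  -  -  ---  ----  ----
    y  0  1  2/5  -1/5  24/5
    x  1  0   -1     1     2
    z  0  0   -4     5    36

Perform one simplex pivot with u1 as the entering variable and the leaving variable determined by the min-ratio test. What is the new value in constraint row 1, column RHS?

Ratio test on column u1 — row 1: (24/5)/(2/5) = 12; row 2: entry -1 ≤ 0. Minimum is 12 at row 1 (y leaves); pivot element 2/5.
Divide row 1 by 2/5; eliminate column u1 from the other rows.
In the new row 1, the RHS entry is the old entry divided by the pivot: (24/5)/(2/5) = 12.

12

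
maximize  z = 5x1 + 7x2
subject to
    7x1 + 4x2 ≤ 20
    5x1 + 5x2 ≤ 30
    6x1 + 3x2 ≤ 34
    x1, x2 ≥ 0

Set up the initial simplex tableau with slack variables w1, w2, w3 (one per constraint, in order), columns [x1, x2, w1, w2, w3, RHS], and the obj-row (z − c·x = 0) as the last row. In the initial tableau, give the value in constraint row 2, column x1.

Constraint 2 has coefficient 5 on x1.

5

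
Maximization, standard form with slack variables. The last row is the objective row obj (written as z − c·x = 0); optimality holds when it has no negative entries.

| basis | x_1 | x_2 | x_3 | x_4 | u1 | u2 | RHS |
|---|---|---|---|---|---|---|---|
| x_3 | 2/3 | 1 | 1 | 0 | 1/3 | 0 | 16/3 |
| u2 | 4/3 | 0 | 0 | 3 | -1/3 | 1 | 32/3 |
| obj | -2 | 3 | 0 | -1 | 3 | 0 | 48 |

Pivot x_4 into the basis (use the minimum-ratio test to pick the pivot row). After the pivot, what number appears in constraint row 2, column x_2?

0

Ratio test on column x_4 — row 1: entry 0 ≤ 0; row 2: (32/3)/3 = 32/9. Minimum is 32/9 at row 2 (u2 leaves); pivot element 3.
Divide row 2 by 3; eliminate column x_4 from the other rows.
In the new row 2, the x_2 entry is the old entry divided by the pivot: 0/3 = 0.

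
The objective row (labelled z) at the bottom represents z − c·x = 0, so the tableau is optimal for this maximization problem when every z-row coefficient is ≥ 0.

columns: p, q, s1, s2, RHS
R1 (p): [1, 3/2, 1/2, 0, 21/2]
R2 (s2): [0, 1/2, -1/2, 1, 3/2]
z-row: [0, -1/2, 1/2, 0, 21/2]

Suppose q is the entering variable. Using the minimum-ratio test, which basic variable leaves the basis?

s2

Column q entries and ratios — p: (21/2)/(3/2) = 7; s2: (3/2)/(1/2) = 3.
Smallest ratio is 3 in the row of s2, so s2 leaves.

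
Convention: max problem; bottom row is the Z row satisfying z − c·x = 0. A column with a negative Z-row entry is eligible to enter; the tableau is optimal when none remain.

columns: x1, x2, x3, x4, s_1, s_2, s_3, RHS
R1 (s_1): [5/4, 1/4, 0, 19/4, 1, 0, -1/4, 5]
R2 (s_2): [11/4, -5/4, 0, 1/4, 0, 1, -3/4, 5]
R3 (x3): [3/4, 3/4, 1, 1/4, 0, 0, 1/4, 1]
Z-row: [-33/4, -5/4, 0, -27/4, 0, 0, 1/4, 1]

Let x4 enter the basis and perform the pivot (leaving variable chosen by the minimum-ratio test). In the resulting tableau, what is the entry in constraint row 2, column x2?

Ratio test on column x4 — row 1: 5/(19/4) = 20/19; row 2: 5/(1/4) = 20; row 3: 1/(1/4) = 4. Minimum is 20/19 at row 1 (s_1 leaves); pivot element 19/4.
Divide row 1 by 19/4; eliminate column x4 from the other rows.
Row 2 update in column x2: -5/4 − (1/4)·(1/19) = -24/19.

-24/19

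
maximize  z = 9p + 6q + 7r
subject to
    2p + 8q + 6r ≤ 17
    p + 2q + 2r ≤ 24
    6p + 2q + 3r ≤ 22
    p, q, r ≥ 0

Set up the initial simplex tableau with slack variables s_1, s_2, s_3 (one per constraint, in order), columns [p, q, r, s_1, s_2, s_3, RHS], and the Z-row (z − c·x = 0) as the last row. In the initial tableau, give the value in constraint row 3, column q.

2

Constraint 3 has coefficient 2 on q.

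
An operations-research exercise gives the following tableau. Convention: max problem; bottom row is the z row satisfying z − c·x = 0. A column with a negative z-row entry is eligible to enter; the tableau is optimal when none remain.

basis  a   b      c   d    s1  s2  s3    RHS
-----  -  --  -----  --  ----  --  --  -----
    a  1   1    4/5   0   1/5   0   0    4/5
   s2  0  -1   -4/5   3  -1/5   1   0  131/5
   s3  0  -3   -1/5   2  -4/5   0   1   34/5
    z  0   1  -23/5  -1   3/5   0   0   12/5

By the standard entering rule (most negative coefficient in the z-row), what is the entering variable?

c

Negative z-row entries: c: -23/5, d: -1.
The most negative is -23/5 in column c, so c enters.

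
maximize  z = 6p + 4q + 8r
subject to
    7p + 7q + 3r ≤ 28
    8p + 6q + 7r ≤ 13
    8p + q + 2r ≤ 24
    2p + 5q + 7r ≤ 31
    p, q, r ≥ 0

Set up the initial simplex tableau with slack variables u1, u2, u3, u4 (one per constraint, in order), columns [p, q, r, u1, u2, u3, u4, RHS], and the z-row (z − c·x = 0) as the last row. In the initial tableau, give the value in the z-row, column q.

The z-row carries the negated objective coefficients: the q entry is -4.

-4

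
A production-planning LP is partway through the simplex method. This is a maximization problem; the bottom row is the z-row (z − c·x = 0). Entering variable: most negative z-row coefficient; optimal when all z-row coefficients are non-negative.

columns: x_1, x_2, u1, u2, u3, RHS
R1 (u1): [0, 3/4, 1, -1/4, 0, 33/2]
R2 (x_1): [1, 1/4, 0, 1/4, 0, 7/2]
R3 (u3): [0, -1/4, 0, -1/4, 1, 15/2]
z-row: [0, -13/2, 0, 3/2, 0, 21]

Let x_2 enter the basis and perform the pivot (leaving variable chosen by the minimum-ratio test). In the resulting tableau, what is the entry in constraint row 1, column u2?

Ratio test on column x_2 — row 1: (33/2)/(3/4) = 22; row 2: (7/2)/(1/4) = 14; row 3: entry -1/4 ≤ 0. Minimum is 14 at row 2 (x_1 leaves); pivot element 1/4.
Divide row 2 by 1/4; eliminate column x_2 from the other rows.
Row 1 update in column u2: -1/4 − (3/4)·1 = -1.

-1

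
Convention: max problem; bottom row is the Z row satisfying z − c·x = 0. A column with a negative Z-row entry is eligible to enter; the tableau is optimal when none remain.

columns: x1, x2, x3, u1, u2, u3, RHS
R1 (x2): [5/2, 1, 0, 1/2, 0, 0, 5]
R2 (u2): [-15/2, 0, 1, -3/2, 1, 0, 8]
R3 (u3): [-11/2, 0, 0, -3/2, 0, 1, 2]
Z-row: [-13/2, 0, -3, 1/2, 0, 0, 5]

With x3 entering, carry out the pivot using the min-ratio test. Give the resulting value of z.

29

Ratio test on column x3 — row 1: entry 0 ≤ 0; row 2: 8/1 = 8; row 3: entry 0 ≤ 0. Minimum is 8 at row 2 (u2 leaves); pivot element 1.
Pivot on row 2; the Z-row RHS becomes 5 − (-3)·8 = 29.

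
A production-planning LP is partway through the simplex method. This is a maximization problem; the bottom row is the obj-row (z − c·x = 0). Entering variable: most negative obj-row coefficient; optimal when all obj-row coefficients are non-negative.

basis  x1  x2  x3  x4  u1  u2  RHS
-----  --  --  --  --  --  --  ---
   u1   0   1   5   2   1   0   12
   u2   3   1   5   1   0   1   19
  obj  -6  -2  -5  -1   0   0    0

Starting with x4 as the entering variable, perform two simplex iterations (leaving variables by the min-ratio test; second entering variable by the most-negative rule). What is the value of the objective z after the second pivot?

32

Ratio test on column x4 — row 1: 12/2 = 6; row 2: 19/1 = 19. Minimum is 6 at row 1 (u1 leaves); pivot element 2.
Pivot on row 1; the obj-row RHS becomes 0 − (-1)·6 = 6.
Next entering variable (most negative obj-row entry -6): x1.
Ratio test on column x1 — row 1: entry 0 ≤ 0; row 2: 13/3 = 13/3. Minimum is 13/3 at row 2 (u2 leaves); pivot element 3.
After the second pivot the obj-row RHS is 6 − (-6)·(13/3) = 32.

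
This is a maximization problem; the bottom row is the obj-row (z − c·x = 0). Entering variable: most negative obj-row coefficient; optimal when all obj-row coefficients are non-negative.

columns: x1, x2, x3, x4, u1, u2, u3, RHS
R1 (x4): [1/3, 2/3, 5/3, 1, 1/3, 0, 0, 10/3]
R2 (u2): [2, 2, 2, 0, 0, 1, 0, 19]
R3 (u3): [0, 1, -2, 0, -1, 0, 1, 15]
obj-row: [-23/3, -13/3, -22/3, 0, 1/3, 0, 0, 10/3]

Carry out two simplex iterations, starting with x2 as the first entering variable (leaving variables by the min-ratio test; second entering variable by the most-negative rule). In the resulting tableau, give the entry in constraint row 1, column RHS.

1/2

Ratio test on column x2 — row 1: (10/3)/(2/3) = 5; row 2: 19/2 = 19/2; row 3: 15/1 = 15. Minimum is 5 at row 1 (x4 leaves); pivot element 2/3.
Divide row 1 by 2/3; eliminate column x2 from the other rows.
Second iteration: most negative obj-row entry is -11/2 in column x1, so x1 enters.
Ratio test on column x1 — row 1: 5/(1/2) = 10; row 2: 9/1 = 9; row 3: entry -1/2 ≤ 0. Minimum is 9 at row 2 (u2 leaves); pivot element 1.
Divide row 2 by 1; eliminate column x1 from the other rows.
After both pivots, the entry at constraint row 1, column RHS is 1/2.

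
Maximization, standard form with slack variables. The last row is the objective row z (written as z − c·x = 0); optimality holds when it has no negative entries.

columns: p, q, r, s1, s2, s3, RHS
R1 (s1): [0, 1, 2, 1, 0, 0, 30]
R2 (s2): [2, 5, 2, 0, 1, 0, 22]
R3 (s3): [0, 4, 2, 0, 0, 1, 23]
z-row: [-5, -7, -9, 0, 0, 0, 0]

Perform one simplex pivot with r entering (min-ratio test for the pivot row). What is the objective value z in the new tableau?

99

Ratio test on column r — row 1: 30/2 = 15; row 2: 22/2 = 11; row 3: 23/2 = 23/2. Minimum is 11 at row 2 (s2 leaves); pivot element 2.
Pivot on row 2; the z-row RHS becomes 0 − (-9)·11 = 99.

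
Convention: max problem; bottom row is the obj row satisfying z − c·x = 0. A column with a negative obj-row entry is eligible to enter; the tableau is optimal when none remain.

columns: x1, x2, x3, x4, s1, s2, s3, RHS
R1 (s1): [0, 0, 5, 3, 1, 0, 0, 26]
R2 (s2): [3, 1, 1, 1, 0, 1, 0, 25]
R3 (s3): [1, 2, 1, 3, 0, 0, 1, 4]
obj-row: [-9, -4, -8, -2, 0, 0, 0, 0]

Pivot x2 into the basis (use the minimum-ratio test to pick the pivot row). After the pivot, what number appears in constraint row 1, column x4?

3

Ratio test on column x2 — row 1: entry 0 ≤ 0; row 2: 25/1 = 25; row 3: 4/2 = 2. Minimum is 2 at row 3 (s3 leaves); pivot element 2.
Divide row 3 by 2; eliminate column x2 from the other rows.
Row 1 update in column x4: 3 − 0·(3/2) = 3.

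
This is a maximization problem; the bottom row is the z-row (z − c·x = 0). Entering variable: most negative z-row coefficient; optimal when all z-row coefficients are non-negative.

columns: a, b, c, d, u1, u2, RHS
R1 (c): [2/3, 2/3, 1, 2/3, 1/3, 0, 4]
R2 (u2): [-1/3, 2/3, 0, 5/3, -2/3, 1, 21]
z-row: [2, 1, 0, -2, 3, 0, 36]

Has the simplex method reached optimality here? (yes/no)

no

The z-row has a negative entry -2 in column d, so it is not optimal.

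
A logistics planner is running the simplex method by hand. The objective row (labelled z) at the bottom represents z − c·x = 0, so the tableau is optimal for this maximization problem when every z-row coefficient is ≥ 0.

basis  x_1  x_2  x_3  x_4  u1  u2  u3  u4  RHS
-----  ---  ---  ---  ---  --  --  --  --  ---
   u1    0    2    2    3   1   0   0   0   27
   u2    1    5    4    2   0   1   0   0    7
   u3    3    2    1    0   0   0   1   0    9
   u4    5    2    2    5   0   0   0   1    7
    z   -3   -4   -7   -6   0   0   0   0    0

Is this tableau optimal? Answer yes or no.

The z-row has a negative entry -7 in column x_3, so it is not optimal.

no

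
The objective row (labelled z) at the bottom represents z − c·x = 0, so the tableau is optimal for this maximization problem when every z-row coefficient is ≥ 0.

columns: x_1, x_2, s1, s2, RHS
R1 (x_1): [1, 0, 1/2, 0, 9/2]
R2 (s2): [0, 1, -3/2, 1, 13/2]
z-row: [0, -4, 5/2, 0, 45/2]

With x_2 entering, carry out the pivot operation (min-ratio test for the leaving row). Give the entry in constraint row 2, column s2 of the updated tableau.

Ratio test on column x_2 — row 1: entry 0 ≤ 0; row 2: (13/2)/1 = 13/2. Minimum is 13/2 at row 2 (s2 leaves); pivot element 1.
Divide row 2 by 1; eliminate column x_2 from the other rows.
In the new row 2, the s2 entry is the old entry divided by the pivot: 1/1 = 1.

1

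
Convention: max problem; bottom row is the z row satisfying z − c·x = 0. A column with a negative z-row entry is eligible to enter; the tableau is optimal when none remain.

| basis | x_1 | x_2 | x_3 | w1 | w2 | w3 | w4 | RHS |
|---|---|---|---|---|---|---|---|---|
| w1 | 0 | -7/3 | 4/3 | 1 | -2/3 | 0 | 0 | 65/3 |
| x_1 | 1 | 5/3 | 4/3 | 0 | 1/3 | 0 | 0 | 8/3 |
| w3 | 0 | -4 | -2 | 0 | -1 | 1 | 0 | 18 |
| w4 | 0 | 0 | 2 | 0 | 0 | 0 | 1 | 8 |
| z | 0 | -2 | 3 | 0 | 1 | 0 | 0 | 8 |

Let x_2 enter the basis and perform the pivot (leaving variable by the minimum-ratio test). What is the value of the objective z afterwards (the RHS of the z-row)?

Ratio test on column x_2 — row 1: entry -7/3 ≤ 0; row 2: (8/3)/(5/3) = 8/5; row 3: entry -4 ≤ 0; row 4: entry 0 ≤ 0. Minimum is 8/5 at row 2 (x_1 leaves); pivot element 5/3.
Pivot on row 2; the z-row RHS becomes 8 − (-2)·(8/5) = 56/5.

56/5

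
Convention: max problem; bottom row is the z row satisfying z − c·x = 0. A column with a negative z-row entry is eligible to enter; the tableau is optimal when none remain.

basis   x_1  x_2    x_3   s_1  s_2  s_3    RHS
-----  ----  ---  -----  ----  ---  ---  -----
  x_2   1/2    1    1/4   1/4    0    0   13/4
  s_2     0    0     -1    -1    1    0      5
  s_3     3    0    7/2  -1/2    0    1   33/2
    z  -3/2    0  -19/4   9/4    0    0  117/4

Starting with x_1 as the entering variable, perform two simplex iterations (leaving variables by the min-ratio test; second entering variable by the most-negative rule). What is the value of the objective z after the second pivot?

Ratio test on column x_1 — row 1: (13/4)/(1/2) = 13/2; row 2: entry 0 ≤ 0; row 3: (33/2)/3 = 11/2. Minimum is 11/2 at row 3 (s_3 leaves); pivot element 3.
Pivot on row 3; the z-row RHS becomes 117/4 − (-3/2)·(11/2) = 75/2.
Next entering variable (most negative z-row entry -3): x_3.
Ratio test on column x_3 — row 1: entry -1/3 ≤ 0; row 2: entry -1 ≤ 0; row 3: (11/2)/(7/6) = 33/7. Minimum is 33/7 at row 3 (x_1 leaves); pivot element 7/6.
After the second pivot the z-row RHS is 75/2 − (-3)·(33/7) = 723/14.

723/14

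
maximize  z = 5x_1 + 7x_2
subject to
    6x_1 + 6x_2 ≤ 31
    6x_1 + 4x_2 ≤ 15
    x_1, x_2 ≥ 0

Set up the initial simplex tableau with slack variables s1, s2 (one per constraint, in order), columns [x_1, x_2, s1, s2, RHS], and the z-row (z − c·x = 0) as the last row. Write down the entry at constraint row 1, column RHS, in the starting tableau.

31

The RHS of constraint 1 is b_1 = 31.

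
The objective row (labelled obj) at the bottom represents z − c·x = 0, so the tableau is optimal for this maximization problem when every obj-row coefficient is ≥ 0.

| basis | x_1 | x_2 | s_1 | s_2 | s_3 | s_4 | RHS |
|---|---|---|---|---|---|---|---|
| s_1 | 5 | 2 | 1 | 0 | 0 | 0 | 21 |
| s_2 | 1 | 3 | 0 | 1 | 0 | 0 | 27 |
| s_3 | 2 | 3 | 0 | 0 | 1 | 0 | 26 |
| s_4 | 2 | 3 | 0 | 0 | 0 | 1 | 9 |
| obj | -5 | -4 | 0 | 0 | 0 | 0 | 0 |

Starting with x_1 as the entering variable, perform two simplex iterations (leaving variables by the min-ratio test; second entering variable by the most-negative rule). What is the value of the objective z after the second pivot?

Ratio test on column x_1 — row 1: 21/5 = 21/5; row 2: 27/1 = 27; row 3: 26/2 = 13; row 4: 9/2 = 9/2. Minimum is 21/5 at row 1 (s_1 leaves); pivot element 5.
Pivot on row 1; the obj-row RHS becomes 0 − (-5)·(21/5) = 21.
Next entering variable (most negative obj-row entry -2): x_2.
Ratio test on column x_2 — row 1: (21/5)/(2/5) = 21/2; row 2: (114/5)/(13/5) = 114/13; row 3: (88/5)/(11/5) = 8; row 4: (3/5)/(11/5) = 3/11. Minimum is 3/11 at row 4 (s_4 leaves); pivot element 11/5.
After the second pivot the obj-row RHS is 21 − (-2)·(3/11) = 237/11.

237/11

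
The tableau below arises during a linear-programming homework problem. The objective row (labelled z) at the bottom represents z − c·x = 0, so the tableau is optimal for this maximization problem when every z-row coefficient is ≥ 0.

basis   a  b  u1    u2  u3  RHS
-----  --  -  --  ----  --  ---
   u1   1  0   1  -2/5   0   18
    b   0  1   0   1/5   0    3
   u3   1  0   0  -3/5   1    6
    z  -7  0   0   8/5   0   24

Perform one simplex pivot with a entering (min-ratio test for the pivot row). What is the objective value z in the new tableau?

66

Ratio test on column a — row 1: 18/1 = 18; row 2: entry 0 ≤ 0; row 3: 6/1 = 6. Minimum is 6 at row 3 (u3 leaves); pivot element 1.
Pivot on row 3; the z-row RHS becomes 24 − (-7)·6 = 66.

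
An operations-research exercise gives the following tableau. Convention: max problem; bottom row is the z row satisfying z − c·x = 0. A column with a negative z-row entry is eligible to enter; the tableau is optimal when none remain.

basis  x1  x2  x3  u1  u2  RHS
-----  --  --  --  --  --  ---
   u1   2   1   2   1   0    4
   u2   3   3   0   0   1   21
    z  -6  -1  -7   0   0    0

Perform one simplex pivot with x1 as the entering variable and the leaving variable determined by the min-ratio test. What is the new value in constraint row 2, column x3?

Ratio test on column x1 — row 1: 4/2 = 2; row 2: 21/3 = 7. Minimum is 2 at row 1 (u1 leaves); pivot element 2.
Divide row 1 by 2; eliminate column x1 from the other rows.
Row 2 update in column x3: 0 − 3·1 = -3.

-3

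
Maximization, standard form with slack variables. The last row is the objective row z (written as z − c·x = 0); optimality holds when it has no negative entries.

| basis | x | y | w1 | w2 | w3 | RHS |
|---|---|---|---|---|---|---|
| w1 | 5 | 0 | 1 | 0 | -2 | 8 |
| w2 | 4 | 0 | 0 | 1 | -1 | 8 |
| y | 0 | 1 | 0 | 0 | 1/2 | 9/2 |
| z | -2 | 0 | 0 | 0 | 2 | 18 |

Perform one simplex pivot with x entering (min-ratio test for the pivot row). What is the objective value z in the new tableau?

Ratio test on column x — row 1: 8/5 = 8/5; row 2: 8/4 = 2; row 3: entry 0 ≤ 0. Minimum is 8/5 at row 1 (w1 leaves); pivot element 5.
Pivot on row 1; the z-row RHS becomes 18 − (-2)·(8/5) = 106/5.

106/5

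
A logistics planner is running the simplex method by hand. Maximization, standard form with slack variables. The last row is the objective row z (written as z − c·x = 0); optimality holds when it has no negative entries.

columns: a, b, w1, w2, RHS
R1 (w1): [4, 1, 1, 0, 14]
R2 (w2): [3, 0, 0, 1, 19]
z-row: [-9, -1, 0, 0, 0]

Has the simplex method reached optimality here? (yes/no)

The z-row has a negative entry -9 in column a, so it is not optimal.

no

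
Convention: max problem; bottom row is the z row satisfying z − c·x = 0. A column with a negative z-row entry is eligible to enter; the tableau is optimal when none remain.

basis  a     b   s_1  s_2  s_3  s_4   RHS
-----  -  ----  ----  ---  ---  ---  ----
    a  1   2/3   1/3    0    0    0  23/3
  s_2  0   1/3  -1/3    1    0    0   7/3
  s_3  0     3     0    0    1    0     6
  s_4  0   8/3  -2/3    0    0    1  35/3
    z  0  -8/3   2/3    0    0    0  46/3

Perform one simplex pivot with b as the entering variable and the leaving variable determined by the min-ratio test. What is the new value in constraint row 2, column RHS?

Ratio test on column b — row 1: (23/3)/(2/3) = 23/2; row 2: (7/3)/(1/3) = 7; row 3: 6/3 = 2; row 4: (35/3)/(8/3) = 35/8. Minimum is 2 at row 3 (s_3 leaves); pivot element 3.
Divide row 3 by 3; eliminate column b from the other rows.
Row 2 update in column RHS: 7/3 − (1/3)·2 = 5/3.

5/3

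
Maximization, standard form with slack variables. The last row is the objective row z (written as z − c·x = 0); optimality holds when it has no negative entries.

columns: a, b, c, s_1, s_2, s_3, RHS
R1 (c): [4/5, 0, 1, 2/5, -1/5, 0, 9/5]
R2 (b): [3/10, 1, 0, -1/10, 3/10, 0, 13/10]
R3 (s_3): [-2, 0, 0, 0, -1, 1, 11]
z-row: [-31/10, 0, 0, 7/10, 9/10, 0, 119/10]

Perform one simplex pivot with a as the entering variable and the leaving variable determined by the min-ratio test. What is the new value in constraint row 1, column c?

Ratio test on column a — row 1: (9/5)/(4/5) = 9/4; row 2: (13/10)/(3/10) = 13/3; row 3: entry -2 ≤ 0. Minimum is 9/4 at row 1 (c leaves); pivot element 4/5.
Divide row 1 by 4/5; eliminate column a from the other rows.
In the new row 1, the c entry is the old entry divided by the pivot: 1/(4/5) = 5/4.

5/4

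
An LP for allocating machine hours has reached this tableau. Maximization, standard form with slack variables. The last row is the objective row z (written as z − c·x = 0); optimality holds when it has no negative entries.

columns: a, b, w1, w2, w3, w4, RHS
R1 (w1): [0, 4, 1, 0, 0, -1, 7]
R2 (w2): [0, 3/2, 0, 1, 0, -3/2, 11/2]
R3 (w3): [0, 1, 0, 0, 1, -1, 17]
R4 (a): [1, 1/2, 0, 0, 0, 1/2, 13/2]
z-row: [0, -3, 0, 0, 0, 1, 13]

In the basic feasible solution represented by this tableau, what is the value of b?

0

b is not in the basis, so in the current basic feasible solution b = 0.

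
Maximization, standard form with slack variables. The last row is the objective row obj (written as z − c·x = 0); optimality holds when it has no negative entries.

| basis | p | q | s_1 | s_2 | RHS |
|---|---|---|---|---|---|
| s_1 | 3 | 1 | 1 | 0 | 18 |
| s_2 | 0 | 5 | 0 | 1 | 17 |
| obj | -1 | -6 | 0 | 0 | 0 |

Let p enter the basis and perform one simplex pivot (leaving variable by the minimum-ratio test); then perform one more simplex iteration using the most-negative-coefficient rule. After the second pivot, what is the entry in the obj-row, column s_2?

17/15

Ratio test on column p — row 1: 18/3 = 6; row 2: entry 0 ≤ 0. Minimum is 6 at row 1 (s_1 leaves); pivot element 3.
Divide row 1 by 3; eliminate column p from the other rows.
Second iteration: most negative obj-row entry is -17/3 in column q, so q enters.
Ratio test on column q — row 1: 6/(1/3) = 18; row 2: 17/5 = 17/5. Minimum is 17/5 at row 2 (s_2 leaves); pivot element 5.
Divide row 2 by 5; eliminate column q from the other rows.
After both pivots, the entry at the obj-row, column s_2 is 17/15.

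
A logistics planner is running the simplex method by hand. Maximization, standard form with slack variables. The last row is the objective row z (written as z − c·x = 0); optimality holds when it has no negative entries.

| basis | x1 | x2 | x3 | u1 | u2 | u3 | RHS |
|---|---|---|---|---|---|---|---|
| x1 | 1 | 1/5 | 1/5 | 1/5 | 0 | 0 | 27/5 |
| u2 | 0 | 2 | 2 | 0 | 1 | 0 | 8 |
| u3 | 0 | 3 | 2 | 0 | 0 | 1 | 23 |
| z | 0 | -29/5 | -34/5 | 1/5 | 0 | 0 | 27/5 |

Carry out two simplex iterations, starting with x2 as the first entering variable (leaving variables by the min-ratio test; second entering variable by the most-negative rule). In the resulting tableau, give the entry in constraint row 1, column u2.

Ratio test on column x2 — row 1: (27/5)/(1/5) = 27; row 2: 8/2 = 4; row 3: 23/3 = 23/3. Minimum is 4 at row 2 (u2 leaves); pivot element 2.
Divide row 2 by 2; eliminate column x2 from the other rows.
Second iteration: most negative z-row entry is -1 in column x3, so x3 enters.
Ratio test on column x3 — row 1: entry 0 ≤ 0; row 2: 4/1 = 4; row 3: entry -1 ≤ 0. Minimum is 4 at row 2 (x2 leaves); pivot element 1.
Divide row 2 by 1; eliminate column x3 from the other rows.
After both pivots, the entry at constraint row 1, column u2 is -1/10.

-1/10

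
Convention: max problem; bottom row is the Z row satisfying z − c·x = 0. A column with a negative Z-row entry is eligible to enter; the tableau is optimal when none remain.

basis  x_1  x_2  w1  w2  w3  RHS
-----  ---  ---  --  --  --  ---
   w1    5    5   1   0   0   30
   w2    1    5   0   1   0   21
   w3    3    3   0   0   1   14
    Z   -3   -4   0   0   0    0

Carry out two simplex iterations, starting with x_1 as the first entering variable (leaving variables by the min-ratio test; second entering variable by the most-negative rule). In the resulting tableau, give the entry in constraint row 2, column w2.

1/4

Ratio test on column x_1 — row 1: 30/5 = 6; row 2: 21/1 = 21; row 3: 14/3 = 14/3. Minimum is 14/3 at row 3 (w3 leaves); pivot element 3.
Divide row 3 by 3; eliminate column x_1 from the other rows.
Second iteration: most negative Z-row entry is -1 in column x_2, so x_2 enters.
Ratio test on column x_2 — row 1: entry 0 ≤ 0; row 2: (49/3)/4 = 49/12; row 3: (14/3)/1 = 14/3. Minimum is 49/12 at row 2 (w2 leaves); pivot element 4.
Divide row 2 by 4; eliminate column x_2 from the other rows.
After both pivots, the entry at constraint row 2, column w2 is 1/4.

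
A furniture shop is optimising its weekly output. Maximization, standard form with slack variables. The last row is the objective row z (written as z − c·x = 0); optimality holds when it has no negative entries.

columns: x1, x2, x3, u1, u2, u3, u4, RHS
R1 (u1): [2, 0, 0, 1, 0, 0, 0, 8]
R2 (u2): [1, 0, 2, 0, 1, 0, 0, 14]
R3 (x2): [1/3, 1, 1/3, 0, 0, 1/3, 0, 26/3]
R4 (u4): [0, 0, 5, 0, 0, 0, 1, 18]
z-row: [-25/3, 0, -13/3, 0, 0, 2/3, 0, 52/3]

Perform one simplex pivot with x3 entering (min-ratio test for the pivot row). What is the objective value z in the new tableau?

Ratio test on column x3 — row 1: entry 0 ≤ 0; row 2: 14/2 = 7; row 3: (26/3)/(1/3) = 26; row 4: 18/5 = 18/5. Minimum is 18/5 at row 4 (u4 leaves); pivot element 5.
Pivot on row 4; the z-row RHS becomes 52/3 − (-13/3)·(18/5) = 494/15.

494/15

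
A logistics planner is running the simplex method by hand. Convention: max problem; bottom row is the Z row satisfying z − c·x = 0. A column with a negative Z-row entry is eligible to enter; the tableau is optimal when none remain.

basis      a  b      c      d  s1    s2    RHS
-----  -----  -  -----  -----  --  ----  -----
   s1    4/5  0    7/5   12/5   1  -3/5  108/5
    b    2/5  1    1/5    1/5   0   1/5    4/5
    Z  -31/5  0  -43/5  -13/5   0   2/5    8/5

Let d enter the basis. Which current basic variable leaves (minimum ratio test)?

Column d entries and ratios — s1: (108/5)/(12/5) = 9; b: (4/5)/(1/5) = 4.
Smallest ratio is 4 in the row of b, so b leaves.

b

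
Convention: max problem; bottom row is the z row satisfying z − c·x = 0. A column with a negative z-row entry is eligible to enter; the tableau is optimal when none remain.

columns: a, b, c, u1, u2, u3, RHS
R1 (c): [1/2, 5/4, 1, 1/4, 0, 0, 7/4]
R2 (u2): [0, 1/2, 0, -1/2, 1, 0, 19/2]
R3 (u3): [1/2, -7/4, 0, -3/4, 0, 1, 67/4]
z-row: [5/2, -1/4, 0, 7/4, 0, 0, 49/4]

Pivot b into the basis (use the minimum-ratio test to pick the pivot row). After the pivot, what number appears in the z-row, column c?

1/5

Ratio test on column b — row 1: (7/4)/(5/4) = 7/5; row 2: (19/2)/(1/2) = 19; row 3: entry -7/4 ≤ 0. Minimum is 7/5 at row 1 (c leaves); pivot element 5/4.
Divide row 1 by 5/4; eliminate column b from the other rows.
z-row update in column c: 0 − (-1/4)·(4/5) = 1/5.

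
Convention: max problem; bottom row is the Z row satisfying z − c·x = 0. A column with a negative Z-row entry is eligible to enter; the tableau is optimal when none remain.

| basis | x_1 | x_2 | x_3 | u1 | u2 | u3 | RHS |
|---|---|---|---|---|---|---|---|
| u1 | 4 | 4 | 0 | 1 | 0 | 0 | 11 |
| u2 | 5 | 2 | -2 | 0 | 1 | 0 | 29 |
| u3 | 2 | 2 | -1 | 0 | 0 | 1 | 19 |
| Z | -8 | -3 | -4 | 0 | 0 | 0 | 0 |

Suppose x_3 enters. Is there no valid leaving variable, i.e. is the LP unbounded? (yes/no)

yes

Every constraint-row entry in column x_3 is ≤ 0, so increasing x_3 is unbounded.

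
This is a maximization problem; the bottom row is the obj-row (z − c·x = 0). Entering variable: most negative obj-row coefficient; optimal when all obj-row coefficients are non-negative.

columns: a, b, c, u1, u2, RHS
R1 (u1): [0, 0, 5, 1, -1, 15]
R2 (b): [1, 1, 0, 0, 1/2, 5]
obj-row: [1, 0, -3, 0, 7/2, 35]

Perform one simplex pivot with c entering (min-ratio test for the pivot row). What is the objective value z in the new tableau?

44

Ratio test on column c — row 1: 15/5 = 3; row 2: entry 0 ≤ 0. Minimum is 3 at row 1 (u1 leaves); pivot element 5.
Pivot on row 1; the obj-row RHS becomes 35 − (-3)·3 = 44.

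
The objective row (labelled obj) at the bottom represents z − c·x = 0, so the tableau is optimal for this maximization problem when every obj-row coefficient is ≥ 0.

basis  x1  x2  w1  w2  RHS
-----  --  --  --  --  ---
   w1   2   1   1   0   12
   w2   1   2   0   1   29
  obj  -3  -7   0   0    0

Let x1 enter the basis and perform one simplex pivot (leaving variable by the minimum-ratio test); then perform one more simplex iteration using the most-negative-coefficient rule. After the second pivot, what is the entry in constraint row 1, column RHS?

12

Ratio test on column x1 — row 1: 12/2 = 6; row 2: 29/1 = 29. Minimum is 6 at row 1 (w1 leaves); pivot element 2.
Divide row 1 by 2; eliminate column x1 from the other rows.
Second iteration: most negative obj-row entry is -11/2 in column x2, so x2 enters.
Ratio test on column x2 — row 1: 6/(1/2) = 12; row 2: 23/(3/2) = 46/3. Minimum is 12 at row 1 (x1 leaves); pivot element 1/2.
Divide row 1 by 1/2; eliminate column x2 from the other rows.
After both pivots, the entry at constraint row 1, column RHS is 12.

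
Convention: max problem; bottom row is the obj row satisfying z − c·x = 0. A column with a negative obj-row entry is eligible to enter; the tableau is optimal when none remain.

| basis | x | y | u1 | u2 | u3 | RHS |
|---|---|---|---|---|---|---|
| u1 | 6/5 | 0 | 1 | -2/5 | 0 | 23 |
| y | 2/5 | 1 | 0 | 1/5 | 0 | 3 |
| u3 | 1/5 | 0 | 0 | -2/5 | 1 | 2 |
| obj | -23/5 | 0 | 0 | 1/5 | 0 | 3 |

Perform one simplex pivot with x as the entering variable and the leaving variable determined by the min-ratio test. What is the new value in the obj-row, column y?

Ratio test on column x — row 1: 23/(6/5) = 115/6; row 2: 3/(2/5) = 15/2; row 3: 2/(1/5) = 10. Minimum is 15/2 at row 2 (y leaves); pivot element 2/5.
Divide row 2 by 2/5; eliminate column x from the other rows.
obj-row update in column y: 0 − (-23/5)·(5/2) = 23/2.

23/2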